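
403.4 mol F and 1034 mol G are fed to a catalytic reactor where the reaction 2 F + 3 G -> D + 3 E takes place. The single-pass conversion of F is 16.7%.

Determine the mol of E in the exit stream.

101 mol

F reacted = 0.167 × 403.4 = 67.37 mol; ν_F = −2, so ξ = 67.37/2 = 33.68 mol.
Outlet amounts (n = n₀ + ν ξ):
  F: 403.4 − 2(33.68) = 336
  G: 1034 − 3(33.68) = 932.9
  D: 0 + 1(33.68) = 33.68
  E: 0 + 3(33.68) = 101.1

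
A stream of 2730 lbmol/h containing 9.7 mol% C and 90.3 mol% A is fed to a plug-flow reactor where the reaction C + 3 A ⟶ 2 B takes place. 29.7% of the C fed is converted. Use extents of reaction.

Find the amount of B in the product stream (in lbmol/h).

157 lbmol/h

C reacted = 0.297 × 264.8 = 78.65 lbmol/h; ν_C = −1, so ξ = 78.65/1 = 78.65 lbmol/h.
Outlet amounts (n = n₀ + ν ξ):
  C: 264.8 − 1(78.65) = 186.2
  A: 2465 − 3(78.65) = 2229
  B: 0 + 2(78.65) = 157.3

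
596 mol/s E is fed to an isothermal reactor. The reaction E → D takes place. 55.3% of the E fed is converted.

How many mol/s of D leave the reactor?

E reacted = 0.553 × 596 = 329.6 mol/s; ν_E = −1, so ξ = 329.6/1 = 329.6 mol/s.
Outlet amounts (n = n₀ + ν ξ):
  E: 596 − 1(329.6) = 266.4
  D: 0 + 1(329.6) = 329.6

330 mol/s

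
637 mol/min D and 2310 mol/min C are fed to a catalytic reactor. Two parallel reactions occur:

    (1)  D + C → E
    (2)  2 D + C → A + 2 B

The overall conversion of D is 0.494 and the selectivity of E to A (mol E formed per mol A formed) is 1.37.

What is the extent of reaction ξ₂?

Conversion of D: D consumed = 0.494 × 637 = 314.7 mol/min = 1ξ₁ + 2ξ₂.
Selectivity: 1ξ₁ / (1ξ₂) = 1.37 → ξ₁ = 1.37 ξ₂.
Substitute: (1·1.37 + 2) ξ₂ = 314.7 → ξ₂ = 93.38 mol/min, ξ₁ = 127.9 mol/min.
Outlet amounts (n = n₀ + Σ ν·ξ):
  D: 637 − 1(127.9) − 2(93.38) = 322.3
  C: 2310 − 1(127.9) − 1(93.38) = 2089
  E: 0 + 1(127.9) = 127.9
  A: 0 + 1(93.38) = 93.38
  B: 0 + 2(93.38) = 186.8

ξ₂ = 93.4 mol/min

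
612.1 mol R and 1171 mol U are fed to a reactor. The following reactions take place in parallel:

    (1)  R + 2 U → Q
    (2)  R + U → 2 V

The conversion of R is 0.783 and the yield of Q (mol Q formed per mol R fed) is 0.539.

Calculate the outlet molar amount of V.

299 mol

Yield of Q: 1ξ₁ / 612.1 = 0.539 → ξ₁ = 329.9 mol.
Conversion of R: 1ξ₁ + 1ξ₂ = 0.783 × 612.1 = 479.3 → ξ₂ = 149.4 mol.
Outlet amounts (n = n₀ + Σ ν·ξ):
  R: 612.1 − 1(329.9) − 1(149.4) = 132.8
  U: 1171 − 2(329.9) − 1(149.4) = 361.8
  Q: 0 + 1(329.9) = 329.9
  V: 0 + 2(149.4) = 298.7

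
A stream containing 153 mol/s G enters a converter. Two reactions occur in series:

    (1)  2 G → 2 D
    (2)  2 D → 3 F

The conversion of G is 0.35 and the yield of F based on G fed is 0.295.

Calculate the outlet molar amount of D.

Conversion of G: G consumed = 2ξ₁ = 0.35 × 153 → ξ₁ = 26.77 mol/s.
Yield of F: 3ξ₂ / 153 = 0.295 → ξ₂ = 15.04 mol/s.
Outlet amounts (n = n₀ + Σ ν·ξ):
  G: 153 − 2(26.77) = 99.45
  D: 0 + 2(26.77) − 2(15.04) = 23.46
  F: 0 + 3(15.04) = 45.13

23.5 mol/s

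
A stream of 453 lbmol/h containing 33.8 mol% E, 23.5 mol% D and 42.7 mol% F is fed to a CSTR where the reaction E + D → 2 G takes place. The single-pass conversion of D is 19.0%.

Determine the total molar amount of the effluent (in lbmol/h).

453 lbmol/h

D reacted = 0.19 × 106.5 = 20.23 lbmol/h; ν_D = −1, so ξ = 20.23/1 = 20.23 lbmol/h.
Outlet amounts (n = n₀ + ν ξ):
  E: 153.1 − 1(20.23) = 132.9
  D: 106.5 − 1(20.23) = 86.23
  G: 0 + 2(20.23) = 40.45
  F: 193.4 (inert)
Total out = 132.9 + 86.23 + 40.45 + 193.4 = 453 lbmol/h.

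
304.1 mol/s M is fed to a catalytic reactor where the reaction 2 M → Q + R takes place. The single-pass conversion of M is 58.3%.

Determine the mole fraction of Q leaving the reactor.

0.291

M reacted = 0.583 × 304.1 = 177.3 mol/s; ν_M = −2, so ξ = 177.3/2 = 88.65 mol/s.
Outlet amounts (n = n₀ + ν ξ):
  M: 304.1 − 2(88.65) = 126.8
  Q: 0 + 1(88.65) = 88.65
  R: 0 + 1(88.65) = 88.65
Total out = 304.1 mol/s; y_Q = 88.65 / 304.1 = 0.2915.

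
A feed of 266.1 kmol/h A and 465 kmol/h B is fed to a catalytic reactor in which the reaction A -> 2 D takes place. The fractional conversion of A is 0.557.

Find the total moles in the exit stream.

879 kmol/h

A reacted = 0.557 × 266.1 = 148.2 kmol/h; ν_A = −1, so ξ = 148.2/1 = 148.2 kmol/h.
Outlet amounts (n = n₀ + ν ξ):
  A: 266.1 − 1(148.2) = 117.9
  D: 0 + 2(148.2) = 296.4
  B: 465 (inert)
Total out = 117.9 + 296.4 + 465 = 879.3 kmol/h.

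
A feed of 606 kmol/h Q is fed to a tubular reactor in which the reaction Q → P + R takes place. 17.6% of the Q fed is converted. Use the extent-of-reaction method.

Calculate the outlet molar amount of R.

Q reacted = 0.176 × 606 = 106.7 kmol/h; ν_Q = −1, so ξ = 106.7/1 = 106.7 kmol/h.
Outlet amounts (n = n₀ + ν ξ):
  Q: 606 − 1(106.7) = 499.3
  P: 0 + 1(106.7) = 106.7
  R: 0 + 1(106.7) = 106.7

107 kmol/h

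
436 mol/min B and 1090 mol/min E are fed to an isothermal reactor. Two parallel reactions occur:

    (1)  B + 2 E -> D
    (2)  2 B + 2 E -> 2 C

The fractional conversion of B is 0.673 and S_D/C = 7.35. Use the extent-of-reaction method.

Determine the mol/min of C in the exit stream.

35.1 mol/min

Conversion of B: B consumed = 0.673 × 436 = 293.4 mol/min = 1ξ₁ + 2ξ₂.
Selectivity: 1ξ₁ / (2ξ₂) = 7.35 → ξ₁ = 14.7 ξ₂.
Substitute: (1·14.7 + 2) ξ₂ = 293.4 → ξ₂ = 17.57 mol/min, ξ₁ = 258.3 mol/min.
Outlet amounts (n = n₀ + Σ ν·ξ):
  B: 436 − 1(258.3) − 2(17.57) = 142.6
  E: 1090 − 2(258.3) − 2(17.57) = 538.3
  D: 0 + 1(258.3) = 258.3
  C: 0 + 2(17.57) = 35.14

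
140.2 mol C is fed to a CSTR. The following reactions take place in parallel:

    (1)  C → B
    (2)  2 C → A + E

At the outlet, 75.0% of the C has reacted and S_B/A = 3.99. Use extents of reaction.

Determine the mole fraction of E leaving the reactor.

0.125

Conversion of C: C consumed = 0.75 × 140.2 = 105.1 mol = 1ξ₁ + 2ξ₂.
Selectivity: 1ξ₁ / (1ξ₂) = 3.99 → ξ₁ = 3.99 ξ₂.
Substitute: (1·3.99 + 2) ξ₂ = 105.1 → ξ₂ = 17.55 mol, ξ₁ = 70.04 mol.
Outlet amounts (n = n₀ + Σ ν·ξ):
  C: 140.2 − 1(70.04) − 2(17.55) = 35.05
  B: 0 + 1(70.04) = 70.04
  A: 0 + 1(17.55) = 17.55
  E: 0 + 1(17.55) = 17.55
Total out = 140.2 mol; y_E = 17.55 / 140.2 = 0.1252.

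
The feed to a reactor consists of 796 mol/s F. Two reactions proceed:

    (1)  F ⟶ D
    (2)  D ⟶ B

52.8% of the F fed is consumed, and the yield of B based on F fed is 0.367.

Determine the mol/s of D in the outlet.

Conversion of F: F consumed = 1ξ₁ = 0.528 × 796 → ξ₁ = 420.3 mol/s.
Yield of B: 1ξ₂ / 796 = 0.367 → ξ₂ = 292.1 mol/s.
Outlet amounts (n = n₀ + Σ ν·ξ):
  F: 796 − 1(420.3) = 375.7
  D: 0 + 1(420.3) − 1(292.1) = 128.2
  B: 0 + 1(292.1) = 292.1

128 mol/s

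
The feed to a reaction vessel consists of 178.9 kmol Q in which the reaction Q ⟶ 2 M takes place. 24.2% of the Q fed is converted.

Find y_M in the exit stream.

0.39

Q reacted = 0.242 × 178.9 = 43.29 kmol; ν_Q = −1, so ξ = 43.29/1 = 43.29 kmol.
Outlet amounts (n = n₀ + ν ξ):
  Q: 178.9 − 1(43.29) = 135.6
  M: 0 + 2(43.29) = 86.59
Total out = 222.2 kmol; y_M = 86.59 / 222.2 = 0.3897.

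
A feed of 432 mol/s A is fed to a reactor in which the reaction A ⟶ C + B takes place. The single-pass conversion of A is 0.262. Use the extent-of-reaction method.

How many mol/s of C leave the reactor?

113 mol/s

A reacted = 0.262 × 432 = 113.2 mol/s; ν_A = −1, so ξ = 113.2/1 = 113.2 mol/s.
Outlet amounts (n = n₀ + ν ξ):
  A: 432 − 1(113.2) = 318.8
  C: 0 + 1(113.2) = 113.2
  B: 0 + 1(113.2) = 113.2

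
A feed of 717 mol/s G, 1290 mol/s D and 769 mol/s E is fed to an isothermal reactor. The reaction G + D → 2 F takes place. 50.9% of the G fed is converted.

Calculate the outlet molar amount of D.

925 mol/s

G reacted = 0.509 × 717 = 365 mol/s; ν_G = −1, so ξ = 365/1 = 365 mol/s.
Outlet amounts (n = n₀ + ν ξ):
  G: 717 − 1(365) = 352
  D: 1290 − 1(365) = 925
  F: 0 + 2(365) = 729.9
  E: 769 (inert)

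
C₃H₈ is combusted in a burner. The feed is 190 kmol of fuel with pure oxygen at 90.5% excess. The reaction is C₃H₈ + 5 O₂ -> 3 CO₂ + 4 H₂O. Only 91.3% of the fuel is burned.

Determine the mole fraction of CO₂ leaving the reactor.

0.239

Stoichiometric O₂ = 5 × 190 = 950 kmol; O₂ fed = 950 × 1.905 = 1810 kmol.
Fuel reacted = 0.913 × 190 → ξ = 173.5 kmol.
Outlet (n = n₀ + ν ξ):
  C₃H₈: 190 − 1(173.5) = 16.53
  O₂: 1810 − 5(173.5) = 942.4
  CO₂: 0 + 3(173.5) = 520.4
  H₂O: 0 + 4(173.5) = 693.9
Total out = 2173 kmol; y_CO₂ = 520.4 / 2173 = 0.2395.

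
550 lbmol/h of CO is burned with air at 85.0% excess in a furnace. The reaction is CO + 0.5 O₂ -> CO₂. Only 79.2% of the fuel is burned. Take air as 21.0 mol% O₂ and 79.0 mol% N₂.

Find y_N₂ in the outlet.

Stoichiometric O₂ = 0.5 × 550 = 275 lbmol/h; O₂ fed = 275 × 1.850 = 508.8 lbmol/h.
N₂ fed = 508.8 × 79/21 = 1914 lbmol/h.
Fuel reacted = 0.792 × 550 → ξ = 435.6 lbmol/h.
Outlet (n = n₀ + ν ξ):
  CO: 550 − 1(435.6) = 114.4
  O₂: 508.8 − 0.5(435.6) = 290.9
  N₂: 1914 (inert)
  CO₂: 0 + 1(435.6) = 435.6
Total out = 2755 lbmol/h; y_N₂ = 1914 / 2755 = 0.6947.

0.695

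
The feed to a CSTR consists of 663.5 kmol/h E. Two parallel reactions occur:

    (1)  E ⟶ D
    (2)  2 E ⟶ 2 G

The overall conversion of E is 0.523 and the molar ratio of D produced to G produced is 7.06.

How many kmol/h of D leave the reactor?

Conversion of E: E consumed = 0.523 × 663.5 = 347 kmol/h = 1ξ₁ + 2ξ₂.
Selectivity: 1ξ₁ / (2ξ₂) = 7.06 → ξ₁ = 14.12 ξ₂.
Substitute: (1·14.12 + 2) ξ₂ = 347 → ξ₂ = 21.53 kmol/h, ξ₁ = 304 kmol/h.
Outlet amounts (n = n₀ + Σ ν·ξ):
  E: 663.5 − 1(304) − 2(21.53) = 316.5
  D: 0 + 1(304) = 304
  G: 0 + 2(21.53) = 43.05

304 kmol/h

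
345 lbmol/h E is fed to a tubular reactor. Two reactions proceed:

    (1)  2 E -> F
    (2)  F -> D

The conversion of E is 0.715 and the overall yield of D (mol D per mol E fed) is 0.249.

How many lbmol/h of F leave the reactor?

37.4 lbmol/h

Conversion of E: E consumed = 2ξ₁ = 0.715 × 345 → ξ₁ = 123.3 lbmol/h.
Yield of D: 1ξ₂ / 345 = 0.249 → ξ₂ = 85.91 lbmol/h.
Outlet amounts (n = n₀ + Σ ν·ξ):
  E: 345 − 2(123.3) = 98.33
  F: 0 + 1(123.3) − 1(85.91) = 37.43
  D: 0 + 1(85.91) = 85.91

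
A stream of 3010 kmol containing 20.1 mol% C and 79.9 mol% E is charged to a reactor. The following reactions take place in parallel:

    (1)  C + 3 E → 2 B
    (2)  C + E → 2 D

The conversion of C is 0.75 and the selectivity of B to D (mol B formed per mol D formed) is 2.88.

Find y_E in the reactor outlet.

Conversion of C: C consumed = 0.75 × 605 = 453.8 kmol = 1ξ₁ + 1ξ₂.
Selectivity: 2ξ₁ / (2ξ₂) = 2.88 → ξ₁ = 2.88 ξ₂.
Substitute: (1·2.88 + 1) ξ₂ = 453.8 → ξ₂ = 116.9 kmol, ξ₁ = 336.8 kmol.
Outlet amounts (n = n₀ + Σ ν·ξ):
  C: 605 − 1(336.8) − 1(116.9) = 151.3
  E: 2405 − 3(336.8) − 1(116.9) = 1278
  B: 0 + 2(336.8) = 673.6
  D: 0 + 2(116.9) = 233.9
Total out = 2336 kmol; y_E = 1278 / 2336 = 0.5468.

0.547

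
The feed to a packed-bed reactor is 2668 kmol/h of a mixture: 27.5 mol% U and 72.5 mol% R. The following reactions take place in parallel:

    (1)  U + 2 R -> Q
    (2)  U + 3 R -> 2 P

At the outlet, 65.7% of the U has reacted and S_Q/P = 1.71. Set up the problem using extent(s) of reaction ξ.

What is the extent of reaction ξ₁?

Conversion of U: U consumed = 0.657 × 733.7 = 482 kmol/h = 1ξ₁ + 1ξ₂.
Selectivity: 1ξ₁ / (2ξ₂) = 1.71 → ξ₁ = 3.42 ξ₂.
Substitute: (1·3.42 + 1) ξ₂ = 482 → ξ₂ = 109.1 kmol/h, ξ₁ = 373 kmol/h.
Outlet amounts (n = n₀ + Σ ν·ξ):
  U: 733.7 − 1(373) − 1(109.1) = 251.7
  R: 1934 − 2(373) − 3(109.1) = 861.2
  Q: 0 + 1(373) = 373
  P: 0 + 2(109.1) = 218.1

ξ₁ = 373 kmol/h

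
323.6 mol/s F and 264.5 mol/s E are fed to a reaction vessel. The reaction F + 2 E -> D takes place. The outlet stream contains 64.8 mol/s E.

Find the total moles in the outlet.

388 mol/s

For E: n = n₀ − 2ξ → 64.8 = 264.5 − 2ξ, giving ξ = 99.85 mol/s.
Outlet amounts (n = n₀ + ν ξ):
  F: 323.6 − 1(99.85) = 223.8
  E: 264.5 − 2(99.85) = 64.8
  D: 0 + 1(99.85) = 99.85
Total out = 223.8 + 64.8 + 99.85 = 388.4 mol/s.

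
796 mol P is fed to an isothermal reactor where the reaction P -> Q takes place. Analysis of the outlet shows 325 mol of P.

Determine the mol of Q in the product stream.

471 mol

For P: n = n₀ − 1ξ → 325 = 796 − 1ξ, giving ξ = 471 mol.
Outlet amounts (n = n₀ + ν ξ):
  P: 796 − 1(471) = 325
  Q: 0 + 1(471) = 471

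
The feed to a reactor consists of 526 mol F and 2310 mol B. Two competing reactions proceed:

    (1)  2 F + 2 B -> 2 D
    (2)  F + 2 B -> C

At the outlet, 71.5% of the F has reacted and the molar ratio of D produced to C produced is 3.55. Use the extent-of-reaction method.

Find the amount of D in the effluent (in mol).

Conversion of F: F consumed = 0.715 × 526 = 376.1 mol = 2ξ₁ + 1ξ₂.
Selectivity: 2ξ₁ / (1ξ₂) = 3.55 → ξ₁ = 1.775 ξ₂.
Substitute: (2·1.775 + 1) ξ₂ = 376.1 → ξ₂ = 82.66 mol, ξ₁ = 146.7 mol.
Outlet amounts (n = n₀ + Σ ν·ξ):
  F: 526 − 2(146.7) − 1(82.66) = 149.9
  B: 2310 − 2(146.7) − 2(82.66) = 1851
  D: 0 + 2(146.7) = 293.4
  C: 0 + 1(82.66) = 82.66

293 mol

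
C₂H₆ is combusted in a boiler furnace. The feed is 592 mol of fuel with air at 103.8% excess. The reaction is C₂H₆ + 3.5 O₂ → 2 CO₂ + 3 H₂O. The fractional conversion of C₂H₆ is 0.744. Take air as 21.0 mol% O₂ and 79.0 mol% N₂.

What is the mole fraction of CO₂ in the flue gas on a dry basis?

0.0449

Stoichiometric O₂ = 3.5 × 592 = 2072 mol; O₂ fed = 2072 × 2.038 = 4223 mol.
N₂ fed = 4223 × 79/21 = 15890 mol.
Fuel reacted = 0.744 × 592 → ξ = 440.4 mol.
Outlet (n = n₀ + ν ξ):
  C₂H₆: 592 − 1(440.4) = 151.6
  O₂: 4223 − 3.5(440.4) = 2681
  N₂: 15890 (inert)
  CO₂: 0 + 2(440.4) = 880.9
  H₂O: 0 + 3(440.4) = 1321
Dry total = 19600 mol; y_CO₂ (dry) = 880.9 / 19600 = 0.04495.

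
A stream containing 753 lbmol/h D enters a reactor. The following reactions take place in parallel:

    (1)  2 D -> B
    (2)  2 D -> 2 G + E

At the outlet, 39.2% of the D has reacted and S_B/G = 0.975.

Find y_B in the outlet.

0.138

Conversion of D: D consumed = 0.392 × 753 = 295.2 lbmol/h = 2ξ₁ + 2ξ₂.
Selectivity: 1ξ₁ / (2ξ₂) = 0.975 → ξ₁ = 1.95 ξ₂.
Substitute: (2·1.95 + 2) ξ₂ = 295.2 → ξ₂ = 50.03 lbmol/h, ξ₁ = 97.56 lbmol/h.
Outlet amounts (n = n₀ + Σ ν·ξ):
  D: 753 − 2(97.56) − 2(50.03) = 457.8
  B: 0 + 1(97.56) = 97.56
  G: 0 + 2(50.03) = 100.1
  E: 0 + 1(50.03) = 50.03
Total out = 705.5 lbmol/h; y_B = 97.56 / 705.5 = 0.1383.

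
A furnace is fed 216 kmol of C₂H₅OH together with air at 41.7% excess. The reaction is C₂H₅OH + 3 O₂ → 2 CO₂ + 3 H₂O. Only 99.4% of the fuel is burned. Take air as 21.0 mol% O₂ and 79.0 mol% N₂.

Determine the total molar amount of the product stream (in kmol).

4800 kmol

Stoichiometric O₂ = 3 × 216 = 648 kmol; O₂ fed = 648 × 1.417 = 918.2 kmol.
N₂ fed = 918.2 × 79/21 = 3454 kmol.
Fuel reacted = 0.994 × 216 → ξ = 214.7 kmol.
Outlet (n = n₀ + ν ξ):
  C₂H₅OH: 216 − 1(214.7) = 1.296
  O₂: 918.2 − 3(214.7) = 274.1
  N₂: 3454 (inert)
  CO₂: 0 + 2(214.7) = 429.4
  H₂O: 0 + 3(214.7) = 644.1
Total out = 1.296 + 274.1 + 3454 + 429.4 + 644.1 = 4803 kmol.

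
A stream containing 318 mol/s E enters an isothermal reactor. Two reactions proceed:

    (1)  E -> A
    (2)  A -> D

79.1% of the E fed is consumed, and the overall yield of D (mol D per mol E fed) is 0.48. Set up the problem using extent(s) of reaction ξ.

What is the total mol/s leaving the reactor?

318 mol/s

Conversion of E: E consumed = 1ξ₁ = 0.791 × 318 → ξ₁ = 251.5 mol/s.
Yield of D: 1ξ₂ / 318 = 0.48 → ξ₂ = 152.6 mol/s.
Outlet amounts (n = n₀ + Σ ν·ξ):
  E: 318 − 1(251.5) = 66.46
  A: 0 + 1(251.5) − 1(152.6) = 98.9
  D: 0 + 1(152.6) = 152.6
Total out = 66.46 + 98.9 + 152.6 = 318 mol/s.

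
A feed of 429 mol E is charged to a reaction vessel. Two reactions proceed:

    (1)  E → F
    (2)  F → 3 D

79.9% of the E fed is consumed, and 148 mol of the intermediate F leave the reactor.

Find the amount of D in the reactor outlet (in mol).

584 mol

Conversion of E: E consumed = 1ξ₁ = 0.799 × 429 → ξ₁ = 342.8 mol.
F balance: n_F = 0 + 1ξ₁ − 1ξ₂ = 148 → ξ₂ = (1·342.8 − 148)/1 = 194.8 mol.
Outlet amounts (n = n₀ + Σ ν·ξ):
  E: 429 − 1(342.8) = 86.23
  F: 0 + 1(342.8) − 1(194.8) = 148
  D: 0 + 3(194.8) = 584.3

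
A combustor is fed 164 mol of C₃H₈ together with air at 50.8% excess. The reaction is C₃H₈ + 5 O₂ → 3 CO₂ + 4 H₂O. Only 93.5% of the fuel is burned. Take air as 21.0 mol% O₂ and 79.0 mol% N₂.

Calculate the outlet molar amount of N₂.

4650 mol

Stoichiometric O₂ = 5 × 164 = 820 mol; O₂ fed = 820 × 1.508 = 1237 mol.
N₂ fed = 1237 × 79/21 = 4652 mol.
Fuel reacted = 0.935 × 164 → ξ = 153.3 mol.
Outlet (n = n₀ + ν ξ):
  C₃H₈: 164 − 1(153.3) = 10.66
  O₂: 1237 − 5(153.3) = 469.9
  N₂: 4652 (inert)
  CO₂: 0 + 3(153.3) = 460
  H₂O: 0 + 4(153.3) = 613.4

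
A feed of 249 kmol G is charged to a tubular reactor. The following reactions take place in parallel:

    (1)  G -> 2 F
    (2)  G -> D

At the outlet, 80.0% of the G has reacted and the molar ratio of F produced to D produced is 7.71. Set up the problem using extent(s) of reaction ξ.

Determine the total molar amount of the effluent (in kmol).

407 kmol

Conversion of G: G consumed = 0.8 × 249 = 199.2 kmol = 1ξ₁ + 1ξ₂.
Selectivity: 2ξ₁ / (1ξ₂) = 7.71 → ξ₁ = 3.855 ξ₂.
Substitute: (1·3.855 + 1) ξ₂ = 199.2 → ξ₂ = 41.03 kmol, ξ₁ = 158.2 kmol.
Outlet amounts (n = n₀ + Σ ν·ξ):
  G: 249 − 1(158.2) − 1(41.03) = 49.8
  F: 0 + 2(158.2) = 316.3
  D: 0 + 1(41.03) = 41.03
Total out = 49.8 + 316.3 + 41.03 = 407.2 kmol.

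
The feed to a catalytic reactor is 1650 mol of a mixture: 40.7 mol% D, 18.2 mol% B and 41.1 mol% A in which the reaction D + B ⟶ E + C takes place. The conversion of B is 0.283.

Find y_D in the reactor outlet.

B reacted = 0.283 × 300.3 = 84.98 mol; ν_B = −1, so ξ = 84.98/1 = 84.98 mol.
Outlet amounts (n = n₀ + ν ξ):
  D: 671.5 − 1(84.98) = 586.6
  B: 300.3 − 1(84.98) = 215.3
  E: 0 + 1(84.98) = 84.98
  C: 0 + 1(84.98) = 84.98
  A: 678.1 (inert)
Total out = 1650 mol; y_D = 586.6 / 1650 = 0.3555.

0.355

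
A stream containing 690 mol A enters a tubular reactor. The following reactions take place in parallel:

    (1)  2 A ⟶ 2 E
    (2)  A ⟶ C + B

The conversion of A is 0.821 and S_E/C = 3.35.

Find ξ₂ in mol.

Conversion of A: A consumed = 0.821 × 690 = 566.5 mol = 2ξ₁ + 1ξ₂.
Selectivity: 2ξ₁ / (1ξ₂) = 3.35 → ξ₁ = 1.675 ξ₂.
Substitute: (2·1.675 + 1) ξ₂ = 566.5 → ξ₂ = 130.2 mol, ξ₁ = 218.1 mol.
Outlet amounts (n = n₀ + Σ ν·ξ):
  A: 690 − 2(218.1) − 1(130.2) = 123.5
  E: 0 + 2(218.1) = 436.3
  C: 0 + 1(130.2) = 130.2
  B: 0 + 1(130.2) = 130.2

ξ₂ = 130 mol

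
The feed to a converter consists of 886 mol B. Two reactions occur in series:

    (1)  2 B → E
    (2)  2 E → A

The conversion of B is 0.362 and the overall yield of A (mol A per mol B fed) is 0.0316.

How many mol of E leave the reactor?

Conversion of B: B consumed = 2ξ₁ = 0.362 × 886 → ξ₁ = 160.4 mol.
Yield of A: 1ξ₂ / 886 = 0.0316 → ξ₂ = 28 mol.
Outlet amounts (n = n₀ + Σ ν·ξ):
  B: 886 − 2(160.4) = 565.3
  E: 0 + 1(160.4) − 2(28) = 104.4
  A: 0 + 1(28) = 28

104 mol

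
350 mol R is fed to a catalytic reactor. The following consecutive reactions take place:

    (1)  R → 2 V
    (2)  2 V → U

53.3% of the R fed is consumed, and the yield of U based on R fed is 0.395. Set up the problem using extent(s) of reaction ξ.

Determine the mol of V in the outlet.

96.6 mol

Conversion of R: R consumed = 1ξ₁ = 0.533 × 350 → ξ₁ = 186.6 mol.
Yield of U: 1ξ₂ / 350 = 0.395 → ξ₂ = 138.2 mol.
Outlet amounts (n = n₀ + Σ ν·ξ):
  R: 350 − 1(186.6) = 163.4
  V: 0 + 2(186.6) − 2(138.2) = 96.6
  U: 0 + 1(138.2) = 138.2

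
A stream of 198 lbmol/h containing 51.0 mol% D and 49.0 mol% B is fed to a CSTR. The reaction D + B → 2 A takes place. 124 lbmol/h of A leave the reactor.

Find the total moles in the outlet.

198 lbmol/h

For A: n = n₀ + 2ξ → 124 = 0 + 2ξ, giving ξ = 62 lbmol/h.
Outlet amounts (n = n₀ + ν ξ):
  D: 101 − 1(62) = 38.98
  B: 97.02 − 1(62) = 35.02
  A: 0 + 2(62) = 124
Total out = 38.98 + 35.02 + 124 = 198 lbmol/h.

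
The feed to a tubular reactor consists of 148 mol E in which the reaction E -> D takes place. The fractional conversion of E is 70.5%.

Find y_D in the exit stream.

E reacted = 0.705 × 148 = 104.3 mol; ν_E = −1, so ξ = 104.3/1 = 104.3 mol.
Outlet amounts (n = n₀ + ν ξ):
  E: 148 − 1(104.3) = 43.66
  D: 0 + 1(104.3) = 104.3
Total out = 148 mol; y_D = 104.3 / 148 = 0.705.

0.705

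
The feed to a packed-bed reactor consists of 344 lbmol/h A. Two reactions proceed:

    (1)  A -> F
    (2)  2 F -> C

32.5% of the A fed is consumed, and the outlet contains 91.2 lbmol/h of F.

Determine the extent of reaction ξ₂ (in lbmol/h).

Conversion of A: A consumed = 1ξ₁ = 0.325 × 344 → ξ₁ = 111.8 lbmol/h.
F balance: n_F = 0 + 1ξ₁ − 2ξ₂ = 91.2 → ξ₂ = (1·111.8 − 91.2)/2 = 10.3 lbmol/h.
Outlet amounts (n = n₀ + Σ ν·ξ):
  A: 344 − 1(111.8) = 232.2
  F: 0 + 1(111.8) − 2(10.3) = 91.2
  C: 0 + 1(10.3) = 10.3

ξ₂ = 10.3 lbmol/h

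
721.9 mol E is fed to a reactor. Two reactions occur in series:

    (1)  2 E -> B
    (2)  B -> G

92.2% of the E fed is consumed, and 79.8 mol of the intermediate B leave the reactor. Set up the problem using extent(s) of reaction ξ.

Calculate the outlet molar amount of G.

253 mol

Conversion of E: E consumed = 2ξ₁ = 0.922 × 721.9 → ξ₁ = 332.8 mol.
B balance: n_B = 0 + 1ξ₁ − 1ξ₂ = 79.8 → ξ₂ = (1·332.8 − 79.8)/1 = 253 mol.
Outlet amounts (n = n₀ + Σ ν·ξ):
  E: 721.9 − 2(332.8) = 56.31
  B: 0 + 1(332.8) − 1(253) = 79.8
  G: 0 + 1(253) = 253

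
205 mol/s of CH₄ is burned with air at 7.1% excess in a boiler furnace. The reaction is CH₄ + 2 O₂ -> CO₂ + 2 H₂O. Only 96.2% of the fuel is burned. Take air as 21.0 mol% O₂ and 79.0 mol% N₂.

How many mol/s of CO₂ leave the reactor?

197 mol/s

Stoichiometric O₂ = 2 × 205 = 410 mol/s; O₂ fed = 410 × 1.071 = 439.1 mol/s.
N₂ fed = 439.1 × 79/21 = 1652 mol/s.
Fuel reacted = 0.962 × 205 → ξ = 197.2 mol/s.
Outlet (n = n₀ + ν ξ):
  CH₄: 205 − 1(197.2) = 7.79
  O₂: 439.1 − 2(197.2) = 44.69
  N₂: 1652 (inert)
  CO₂: 0 + 1(197.2) = 197.2
  H₂O: 0 + 2(197.2) = 394.4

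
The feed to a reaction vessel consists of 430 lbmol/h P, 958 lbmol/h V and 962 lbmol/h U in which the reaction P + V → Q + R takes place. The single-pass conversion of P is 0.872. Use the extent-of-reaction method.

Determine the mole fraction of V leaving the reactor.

P reacted = 0.872 × 430 = 375 lbmol/h; ν_P = −1, so ξ = 375/1 = 375 lbmol/h.
Outlet amounts (n = n₀ + ν ξ):
  P: 430 − 1(375) = 55.04
  V: 958 − 1(375) = 583
  Q: 0 + 1(375) = 375
  R: 0 + 1(375) = 375
  U: 962 (inert)
Total out = 2350 lbmol/h; y_V = 583 / 2350 = 0.2481.

0.248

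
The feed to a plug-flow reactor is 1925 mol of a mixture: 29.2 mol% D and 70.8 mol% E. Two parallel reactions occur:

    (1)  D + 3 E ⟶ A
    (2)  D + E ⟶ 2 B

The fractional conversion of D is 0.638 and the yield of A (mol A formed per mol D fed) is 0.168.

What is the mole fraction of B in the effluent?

0.322

Yield of A: 1ξ₁ / 562.1 = 0.168 → ξ₁ = 94.43 mol.
Conversion of D: 1ξ₁ + 1ξ₂ = 0.638 × 562.1 = 358.6 → ξ₂ = 264.2 mol.
Outlet amounts (n = n₀ + Σ ν·ξ):
  D: 562.1 − 1(94.43) − 1(264.2) = 203.5
  E: 1363 − 3(94.43) − 1(264.2) = 815.4
  A: 0 + 1(94.43) = 94.43
  B: 0 + 2(264.2) = 528.4
Total out = 1642 mol; y_B = 528.4 / 1642 = 0.3218.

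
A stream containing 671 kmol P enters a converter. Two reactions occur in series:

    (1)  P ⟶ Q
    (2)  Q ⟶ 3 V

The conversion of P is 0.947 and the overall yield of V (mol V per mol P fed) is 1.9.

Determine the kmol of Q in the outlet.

210 kmol

Conversion of P: P consumed = 1ξ₁ = 0.947 × 671 → ξ₁ = 635.4 kmol.
Yield of V: 3ξ₂ / 671 = 1.9 → ξ₂ = 425 kmol.
Outlet amounts (n = n₀ + Σ ν·ξ):
  P: 671 − 1(635.4) = 35.56
  Q: 0 + 1(635.4) − 1(425) = 210.5
  V: 0 + 3(425) = 1275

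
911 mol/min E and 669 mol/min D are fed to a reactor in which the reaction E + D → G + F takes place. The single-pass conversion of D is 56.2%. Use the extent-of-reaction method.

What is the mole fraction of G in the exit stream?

0.238

D reacted = 0.562 × 669 = 376 mol/min; ν_D = −1, so ξ = 376/1 = 376 mol/min.
Outlet amounts (n = n₀ + ν ξ):
  E: 911 − 1(376) = 535
  D: 669 − 1(376) = 293
  G: 0 + 1(376) = 376
  F: 0 + 1(376) = 376
Total out = 1580 mol/min; y_G = 376 / 1580 = 0.238.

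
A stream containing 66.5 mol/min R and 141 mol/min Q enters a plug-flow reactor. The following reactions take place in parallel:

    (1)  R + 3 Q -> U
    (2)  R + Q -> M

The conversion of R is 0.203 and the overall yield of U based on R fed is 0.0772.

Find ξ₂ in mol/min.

ξ₂ = 8.37 mol/min

Yield of U: 1ξ₁ / 66.5 = 0.0772 → ξ₁ = 5.134 mol/min.
Conversion of R: 1ξ₁ + 1ξ₂ = 0.203 × 66.5 = 13.5 → ξ₂ = 8.366 mol/min.
Outlet amounts (n = n₀ + Σ ν·ξ):
  R: 66.5 − 1(5.134) − 1(8.366) = 53
  Q: 141 − 3(5.134) − 1(8.366) = 117.2
  U: 0 + 1(5.134) = 5.134
  M: 0 + 1(8.366) = 8.366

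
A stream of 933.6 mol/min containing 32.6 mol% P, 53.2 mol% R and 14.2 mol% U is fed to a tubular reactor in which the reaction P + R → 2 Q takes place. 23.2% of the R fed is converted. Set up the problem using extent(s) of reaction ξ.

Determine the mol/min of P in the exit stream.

189 mol/min

R reacted = 0.232 × 496.7 = 115.2 mol/min; ν_R = −1, so ξ = 115.2/1 = 115.2 mol/min.
Outlet amounts (n = n₀ + ν ξ):
  P: 304.4 − 1(115.2) = 189.1
  R: 496.7 − 1(115.2) = 381.4
  Q: 0 + 2(115.2) = 230.5
  U: 132.6 (inert)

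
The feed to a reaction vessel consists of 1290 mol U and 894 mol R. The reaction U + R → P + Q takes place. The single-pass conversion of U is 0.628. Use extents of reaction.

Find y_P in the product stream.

U reacted = 0.628 × 1290 = 810.1 mol; ν_U = −1, so ξ = 810.1/1 = 810.1 mol.
Outlet amounts (n = n₀ + ν ξ):
  U: 1290 − 1(810.1) = 479.9
  R: 894 − 1(810.1) = 83.88
  P: 0 + 1(810.1) = 810.1
  Q: 0 + 1(810.1) = 810.1
Total out = 2184 mol; y_P = 810.1 / 2184 = 0.3709.

0.371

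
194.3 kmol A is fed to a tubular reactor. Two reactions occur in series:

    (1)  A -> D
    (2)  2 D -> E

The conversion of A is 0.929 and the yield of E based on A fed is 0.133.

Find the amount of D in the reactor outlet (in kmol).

129 kmol

Conversion of A: A consumed = 1ξ₁ = 0.929 × 194.3 → ξ₁ = 180.5 kmol.
Yield of E: 1ξ₂ / 194.3 = 0.133 → ξ₂ = 25.84 kmol.
Outlet amounts (n = n₀ + Σ ν·ξ):
  A: 194.3 − 1(180.5) = 13.8
  D: 0 + 1(180.5) − 2(25.84) = 128.8
  E: 0 + 1(25.84) = 25.84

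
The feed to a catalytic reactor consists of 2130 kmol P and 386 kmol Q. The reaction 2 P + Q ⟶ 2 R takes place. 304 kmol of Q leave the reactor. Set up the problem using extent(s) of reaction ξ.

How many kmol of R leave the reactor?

For Q: n = n₀ − 1ξ → 304 = 386 − 1ξ, giving ξ = 82 kmol.
Outlet amounts (n = n₀ + ν ξ):
  P: 2130 − 2(82) = 1966
  Q: 386 − 1(82) = 304
  R: 0 + 2(82) = 164

164 kmol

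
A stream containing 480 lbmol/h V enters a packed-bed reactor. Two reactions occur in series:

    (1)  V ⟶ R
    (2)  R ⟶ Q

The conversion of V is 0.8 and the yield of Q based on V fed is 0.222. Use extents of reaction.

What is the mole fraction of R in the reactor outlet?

0.578

Conversion of V: V consumed = 1ξ₁ = 0.8 × 480 → ξ₁ = 384 lbmol/h.
Yield of Q: 1ξ₂ / 480 = 0.222 → ξ₂ = 106.6 lbmol/h.
Outlet amounts (n = n₀ + Σ ν·ξ):
  V: 480 − 1(384) = 96
  R: 0 + 1(384) − 1(106.6) = 277.4
  Q: 0 + 1(106.6) = 106.6
Total out = 480 lbmol/h; y_R = 277.4 / 480 = 0.578.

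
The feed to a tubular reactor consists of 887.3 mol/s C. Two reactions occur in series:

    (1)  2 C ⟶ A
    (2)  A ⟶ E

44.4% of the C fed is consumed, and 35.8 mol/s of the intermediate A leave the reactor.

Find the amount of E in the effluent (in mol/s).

161 mol/s

Conversion of C: C consumed = 2ξ₁ = 0.444 × 887.3 → ξ₁ = 197 mol/s.
A balance: n_A = 0 + 1ξ₁ − 1ξ₂ = 35.8 → ξ₂ = (1·197 − 35.8)/1 = 161.2 mol/s.
Outlet amounts (n = n₀ + Σ ν·ξ):
  C: 887.3 − 2(197) = 493.3
  A: 0 + 1(197) − 1(161.2) = 35.8
  E: 0 + 1(161.2) = 161.2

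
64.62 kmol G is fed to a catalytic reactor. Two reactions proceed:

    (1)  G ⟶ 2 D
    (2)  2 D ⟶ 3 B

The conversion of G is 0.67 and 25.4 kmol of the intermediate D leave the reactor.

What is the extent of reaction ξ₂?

ξ₂ = 30.6 kmol

Conversion of G: G consumed = 1ξ₁ = 0.67 × 64.62 → ξ₁ = 43.3 kmol.
D balance: n_D = 0 + 2ξ₁ − 2ξ₂ = 25.4 → ξ₂ = (2·43.3 − 25.4)/2 = 30.6 kmol.
Outlet amounts (n = n₀ + Σ ν·ξ):
  G: 64.62 − 1(43.3) = 21.32
  D: 0 + 2(43.3) − 2(30.6) = 25.4
  B: 0 + 3(30.6) = 91.79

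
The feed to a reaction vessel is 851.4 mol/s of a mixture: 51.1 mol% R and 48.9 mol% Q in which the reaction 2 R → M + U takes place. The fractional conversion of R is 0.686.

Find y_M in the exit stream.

R reacted = 0.686 × 435.1 = 298.5 mol/s; ν_R = −2, so ξ = 298.5/2 = 149.2 mol/s.
Outlet amounts (n = n₀ + ν ξ):
  R: 435.1 − 2(149.2) = 136.6
  M: 0 + 1(149.2) = 149.2
  U: 0 + 1(149.2) = 149.2
  Q: 416.3 (inert)
Total out = 851.4 mol/s; y_M = 149.2 / 851.4 = 0.1753.

0.175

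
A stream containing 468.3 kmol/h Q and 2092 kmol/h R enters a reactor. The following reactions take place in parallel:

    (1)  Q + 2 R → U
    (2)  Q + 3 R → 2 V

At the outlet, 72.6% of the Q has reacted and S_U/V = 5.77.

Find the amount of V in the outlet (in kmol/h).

Conversion of Q: Q consumed = 0.726 × 468.3 = 340 kmol/h = 1ξ₁ + 1ξ₂.
Selectivity: 1ξ₁ / (2ξ₂) = 5.77 → ξ₁ = 11.54 ξ₂.
Substitute: (1·11.54 + 1) ξ₂ = 340 → ξ₂ = 27.11 kmol/h, ξ₁ = 312.9 kmol/h.
Outlet amounts (n = n₀ + Σ ν·ξ):
  Q: 468.3 − 1(312.9) − 1(27.11) = 128.3
  R: 2092 − 2(312.9) − 3(27.11) = 1385
  U: 0 + 1(312.9) = 312.9
  V: 0 + 2(27.11) = 54.22

54.2 kmol/h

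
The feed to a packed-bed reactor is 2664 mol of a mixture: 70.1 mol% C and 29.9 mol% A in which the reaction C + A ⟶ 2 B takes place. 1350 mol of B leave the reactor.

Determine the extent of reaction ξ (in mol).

For B: n = n₀ + 2ξ → 1350 = 0 + 2ξ, giving ξ = 675 mol.
Outlet amounts (n = n₀ + ν ξ):
  C: 1867 − 1(675) = 1192
  A: 796.5 − 1(675) = 121.5
  B: 0 + 2(675) = 1350

ξ = 675 mol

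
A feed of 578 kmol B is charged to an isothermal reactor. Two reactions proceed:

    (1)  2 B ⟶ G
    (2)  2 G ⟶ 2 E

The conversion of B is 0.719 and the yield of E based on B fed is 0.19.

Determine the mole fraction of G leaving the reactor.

0.265

Conversion of B: B consumed = 2ξ₁ = 0.719 × 578 → ξ₁ = 207.8 kmol.
Yield of E: 2ξ₂ / 578 = 0.19 → ξ₂ = 54.91 kmol.
Outlet amounts (n = n₀ + Σ ν·ξ):
  B: 578 − 2(207.8) = 162.4
  G: 0 + 1(207.8) − 2(54.91) = 97.97
  E: 0 + 2(54.91) = 109.8
Total out = 370.2 kmol; y_G = 97.97 / 370.2 = 0.2646.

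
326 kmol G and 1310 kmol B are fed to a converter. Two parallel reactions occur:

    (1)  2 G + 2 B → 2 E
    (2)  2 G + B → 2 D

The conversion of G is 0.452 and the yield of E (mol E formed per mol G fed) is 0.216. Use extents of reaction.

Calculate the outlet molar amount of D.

Yield of E: 2ξ₁ / 326 = 0.216 → ξ₁ = 35.21 kmol.
Conversion of G: 2ξ₁ + 2ξ₂ = 0.452 × 326 = 147.4 → ξ₂ = 38.47 kmol.
Outlet amounts (n = n₀ + Σ ν·ξ):
  G: 326 − 2(35.21) − 2(38.47) = 178.6
  B: 1310 − 2(35.21) − 1(38.47) = 1201
  E: 0 + 2(35.21) = 70.42
  D: 0 + 2(38.47) = 76.94

76.9 kmol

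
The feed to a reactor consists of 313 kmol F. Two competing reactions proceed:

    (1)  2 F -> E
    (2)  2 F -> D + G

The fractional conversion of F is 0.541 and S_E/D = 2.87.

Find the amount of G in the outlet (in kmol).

Conversion of F: F consumed = 0.541 × 313 = 169.3 kmol = 2ξ₁ + 2ξ₂.
Selectivity: 1ξ₁ / (1ξ₂) = 2.87 → ξ₁ = 2.87 ξ₂.
Substitute: (2·2.87 + 2) ξ₂ = 169.3 → ξ₂ = 21.88 kmol, ξ₁ = 62.79 kmol.
Outlet amounts (n = n₀ + Σ ν·ξ):
  F: 313 − 2(62.79) − 2(21.88) = 143.7
  E: 0 + 1(62.79) = 62.79
  D: 0 + 1(21.88) = 21.88
  G: 0 + 1(21.88) = 21.88

21.9 kmol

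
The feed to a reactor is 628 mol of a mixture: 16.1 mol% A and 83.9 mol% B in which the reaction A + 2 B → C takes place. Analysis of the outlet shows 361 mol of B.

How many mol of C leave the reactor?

82.9 mol

For B: n = n₀ − 2ξ → 361 = 526.9 − 2ξ, giving ξ = 82.95 mol.
Outlet amounts (n = n₀ + ν ξ):
  A: 101.1 − 1(82.95) = 18.16
  B: 526.9 − 2(82.95) = 361
  C: 0 + 1(82.95) = 82.95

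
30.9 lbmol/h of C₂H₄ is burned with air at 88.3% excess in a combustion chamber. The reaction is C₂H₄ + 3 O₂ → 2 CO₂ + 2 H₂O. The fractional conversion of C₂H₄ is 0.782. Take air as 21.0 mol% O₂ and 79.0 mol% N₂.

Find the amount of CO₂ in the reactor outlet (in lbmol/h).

Stoichiometric O₂ = 3 × 30.9 = 92.7 lbmol/h; O₂ fed = 92.7 × 1.883 = 174.6 lbmol/h.
N₂ fed = 174.6 × 79/21 = 656.7 lbmol/h.
Fuel reacted = 0.782 × 30.9 → ξ = 24.16 lbmol/h.
Outlet (n = n₀ + ν ξ):
  C₂H₄: 30.9 − 1(24.16) = 6.736
  O₂: 174.6 − 3(24.16) = 102.1
  N₂: 656.7 (inert)
  CO₂: 0 + 2(24.16) = 48.33
  H₂O: 0 + 2(24.16) = 48.33

48.3 lbmol/h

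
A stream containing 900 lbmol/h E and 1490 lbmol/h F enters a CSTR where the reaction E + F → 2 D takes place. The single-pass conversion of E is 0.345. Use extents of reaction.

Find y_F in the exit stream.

E reacted = 0.345 × 900 = 310.5 lbmol/h; ν_E = −1, so ξ = 310.5/1 = 310.5 lbmol/h.
Outlet amounts (n = n₀ + ν ξ):
  E: 900 − 1(310.5) = 589.5
  F: 1490 − 1(310.5) = 1180
  D: 0 + 2(310.5) = 621
Total out = 2390 lbmol/h; y_F = 1180 / 2390 = 0.4935.

0.494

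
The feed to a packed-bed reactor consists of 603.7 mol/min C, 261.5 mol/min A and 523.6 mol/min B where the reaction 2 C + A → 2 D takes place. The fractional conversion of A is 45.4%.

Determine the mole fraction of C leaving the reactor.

A reacted = 0.454 × 261.5 = 118.7 mol/min; ν_A = −1, so ξ = 118.7/1 = 118.7 mol/min.
Outlet amounts (n = n₀ + ν ξ):
  C: 603.7 − 2(118.7) = 366.3
  A: 261.5 − 1(118.7) = 142.8
  D: 0 + 2(118.7) = 237.4
  B: 523.6 (inert)
Total out = 1270 mol/min; y_C = 366.3 / 1270 = 0.2884.

0.288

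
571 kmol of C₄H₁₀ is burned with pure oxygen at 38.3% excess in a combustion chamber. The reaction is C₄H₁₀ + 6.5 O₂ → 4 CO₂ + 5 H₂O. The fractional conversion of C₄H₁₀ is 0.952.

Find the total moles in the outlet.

6520 kmol

Stoichiometric O₂ = 6.5 × 571 = 3712 kmol; O₂ fed = 3712 × 1.383 = 5133 kmol.
Fuel reacted = 0.952 × 571 → ξ = 543.6 kmol.
Outlet (n = n₀ + ν ξ):
  C₄H₁₀: 571 − 1(543.6) = 27.41
  O₂: 5133 − 6.5(543.6) = 1600
  CO₂: 0 + 4(543.6) = 2174
  H₂O: 0 + 5(543.6) = 2718
Total out = 27.41 + 1600 + 2174 + 2718 = 6519 kmol.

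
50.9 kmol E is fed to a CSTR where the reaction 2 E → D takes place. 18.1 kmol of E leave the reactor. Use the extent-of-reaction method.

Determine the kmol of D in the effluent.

16.4 kmol

For E: n = n₀ − 2ξ → 18.1 = 50.9 − 2ξ, giving ξ = 16.4 kmol.
Outlet amounts (n = n₀ + ν ξ):
  E: 50.9 − 2(16.4) = 18.1
  D: 0 + 1(16.4) = 16.4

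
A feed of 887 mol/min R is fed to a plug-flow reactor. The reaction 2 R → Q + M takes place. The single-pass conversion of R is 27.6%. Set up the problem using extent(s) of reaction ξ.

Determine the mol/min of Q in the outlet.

122 mol/min

R reacted = 0.276 × 887 = 244.8 mol/min; ν_R = −2, so ξ = 244.8/2 = 122.4 mol/min.
Outlet amounts (n = n₀ + ν ξ):
  R: 887 − 2(122.4) = 642.2
  Q: 0 + 1(122.4) = 122.4
  M: 0 + 1(122.4) = 122.4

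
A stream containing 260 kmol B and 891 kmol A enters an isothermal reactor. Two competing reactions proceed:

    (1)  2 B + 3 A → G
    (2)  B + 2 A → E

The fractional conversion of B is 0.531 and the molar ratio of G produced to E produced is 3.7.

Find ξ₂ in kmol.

ξ₂ = 16.4 kmol

Conversion of B: B consumed = 0.531 × 260 = 138.1 kmol = 2ξ₁ + 1ξ₂.
Selectivity: 1ξ₁ / (1ξ₂) = 3.7 → ξ₁ = 3.7 ξ₂.
Substitute: (2·3.7 + 1) ξ₂ = 138.1 → ξ₂ = 16.44 kmol, ξ₁ = 60.81 kmol.
Outlet amounts (n = n₀ + Σ ν·ξ):
  B: 260 − 2(60.81) − 1(16.44) = 121.9
  A: 891 − 3(60.81) − 2(16.44) = 675.7
  G: 0 + 1(60.81) = 60.81
  E: 0 + 1(16.44) = 16.44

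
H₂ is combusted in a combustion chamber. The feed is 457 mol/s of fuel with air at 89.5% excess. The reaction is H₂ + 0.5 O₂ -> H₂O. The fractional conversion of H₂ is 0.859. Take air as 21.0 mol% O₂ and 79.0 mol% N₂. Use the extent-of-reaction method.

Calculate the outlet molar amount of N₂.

1630 mol/s

Stoichiometric O₂ = 0.5 × 457 = 228.5 mol/s; O₂ fed = 228.5 × 1.895 = 433 mol/s.
N₂ fed = 433 × 79/21 = 1629 mol/s.
Fuel reacted = 0.859 × 457 → ξ = 392.6 mol/s.
Outlet (n = n₀ + ν ξ):
  H₂: 457 − 1(392.6) = 64.44
  O₂: 433 − 0.5(392.6) = 236.7
  N₂: 1629 (inert)
  H₂O: 0 + 1(392.6) = 392.6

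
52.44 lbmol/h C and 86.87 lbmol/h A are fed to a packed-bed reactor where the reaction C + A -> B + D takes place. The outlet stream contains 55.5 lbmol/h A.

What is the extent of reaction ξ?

ξ = 31.4 lbmol/h

For A: n = n₀ − 1ξ → 55.5 = 86.87 − 1ξ, giving ξ = 31.37 lbmol/h.
Outlet amounts (n = n₀ + ν ξ):
  C: 52.44 − 1(31.37) = 21.07
  A: 86.87 − 1(31.37) = 55.5
  B: 0 + 1(31.37) = 31.37
  D: 0 + 1(31.37) = 31.37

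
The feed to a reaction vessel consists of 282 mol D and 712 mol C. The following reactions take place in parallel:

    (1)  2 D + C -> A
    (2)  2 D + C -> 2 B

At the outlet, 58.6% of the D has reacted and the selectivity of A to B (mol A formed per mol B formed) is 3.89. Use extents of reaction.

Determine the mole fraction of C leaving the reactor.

0.751

Conversion of D: D consumed = 0.586 × 282 = 165.3 mol = 2ξ₁ + 2ξ₂.
Selectivity: 1ξ₁ / (2ξ₂) = 3.89 → ξ₁ = 7.78 ξ₂.
Substitute: (2·7.78 + 2) ξ₂ = 165.3 → ξ₂ = 9.411 mol, ξ₁ = 73.22 mol.
Outlet amounts (n = n₀ + Σ ν·ξ):
  D: 282 − 2(73.22) − 2(9.411) = 116.7
  C: 712 − 1(73.22) − 1(9.411) = 629.4
  A: 0 + 1(73.22) = 73.22
  B: 0 + 2(9.411) = 18.82
Total out = 838.2 mol; y_C = 629.4 / 838.2 = 0.7509.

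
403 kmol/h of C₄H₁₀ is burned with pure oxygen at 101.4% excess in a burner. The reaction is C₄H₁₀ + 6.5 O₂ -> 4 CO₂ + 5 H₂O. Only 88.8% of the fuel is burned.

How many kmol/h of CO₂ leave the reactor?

1430 kmol/h

Stoichiometric O₂ = 6.5 × 403 = 2620 kmol/h; O₂ fed = 2620 × 2.014 = 5276 kmol/h.
Fuel reacted = 0.888 × 403 → ξ = 357.9 kmol/h.
Outlet (n = n₀ + ν ξ):
  C₄H₁₀: 403 − 1(357.9) = 45.14
  O₂: 5276 − 6.5(357.9) = 2950
  CO₂: 0 + 4(357.9) = 1431
  H₂O: 0 + 5(357.9) = 1789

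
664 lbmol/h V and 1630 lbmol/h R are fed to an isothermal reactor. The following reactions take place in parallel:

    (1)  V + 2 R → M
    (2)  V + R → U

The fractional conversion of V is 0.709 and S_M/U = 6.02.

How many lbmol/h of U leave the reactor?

Conversion of V: V consumed = 0.709 × 664 = 470.8 lbmol/h = 1ξ₁ + 1ξ₂.
Selectivity: 1ξ₁ / (1ξ₂) = 6.02 → ξ₁ = 6.02 ξ₂.
Substitute: (1·6.02 + 1) ξ₂ = 470.8 → ξ₂ = 67.06 lbmol/h, ξ₁ = 403.7 lbmol/h.
Outlet amounts (n = n₀ + Σ ν·ξ):
  V: 664 − 1(403.7) − 1(67.06) = 193.2
  R: 1630 − 2(403.7) − 1(67.06) = 755.5
  M: 0 + 1(403.7) = 403.7
  U: 0 + 1(67.06) = 67.06

67.1 lbmol/h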